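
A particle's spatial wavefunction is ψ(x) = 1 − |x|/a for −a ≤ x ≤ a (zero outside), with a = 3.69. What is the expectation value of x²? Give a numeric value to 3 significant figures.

1.36

⟨x²⟩ = ∫ x²·|ψ|² dx / ∫|ψ|² dx (integrals over the domain).
ψ is even, so ∫ over [−a, a] = 2∫₀ᵃ with ψ = 1 − x/a there: ∫₀ᵃ (1 − x/a)² dx = a/3, ∫₀ᵃ x²(1 − x/a)² dx = a³/30, ∫₀ᵃ x⁴(1 − x/a)² dx = a⁵/105.
State is unnormalized: ∫|ψ|² dx = 2.4600, and ∫ψ*·x²·ψ dx = 3.3496, so ⟨x²⟩ = 3.3496 / 2.4600.
⟨x²⟩ = 1.3616.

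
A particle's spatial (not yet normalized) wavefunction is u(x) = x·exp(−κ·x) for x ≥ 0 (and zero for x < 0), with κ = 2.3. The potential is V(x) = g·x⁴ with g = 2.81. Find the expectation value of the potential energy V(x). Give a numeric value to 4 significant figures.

2.259

⟨V⟩ = ∫ V(x)·|u|² dx / ∫|u|² dx.
Every integrand reduces to terms xʲ·e^(−2κx) on [0, ∞); use ∫₀^∞ xʲ·e^(−2κx) dx = j!/(2κ)^(j+1).
State is unnormalized: ∫|u|² dx = 0.020547, and ∫u*·V(x)·u dx = 0.046423, so ⟨V⟩ = 0.046423 / 0.020547.
⟨V⟩ = 2.2593.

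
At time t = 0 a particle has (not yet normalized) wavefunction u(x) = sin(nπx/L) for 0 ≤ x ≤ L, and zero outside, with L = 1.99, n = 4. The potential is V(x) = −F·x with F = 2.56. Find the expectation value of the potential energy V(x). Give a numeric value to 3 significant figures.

⟨V⟩ = ∫ V(x)·|u|² dx / ∫|u|² dx.
With sin²θ = (1 − cos2θ)/2 on 0 ≤ x ≤ L: ∫sin²(nπx/L) dx = L/2, ∫x·sin²(nπx/L) dx = L²/4, ∫x²·sin²(nπx/L) dx = L³·(1/6 − 1/(4n²π²)); higher powers xᵏ the same way, integrating xᵏ·cos(2nπx/L) by parts.
State is unnormalized: ∫|u|² dx = 0.99500, and ∫u*·V(x)·u dx = -2.5345, so ⟨V⟩ = -2.5345 / 0.99500.
⟨V⟩ = -2.5472.

-2.55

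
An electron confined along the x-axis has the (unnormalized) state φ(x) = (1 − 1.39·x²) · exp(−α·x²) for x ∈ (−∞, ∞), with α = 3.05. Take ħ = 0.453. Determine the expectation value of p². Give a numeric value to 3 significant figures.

p² φ = −ħ² d²φ/dx²; ⟨p²⟩ = −ħ² ∫ φ*·φ'' dx / ∫|φ|² dx.
Expand each integrand as polynomial × e^(−2αx²) and use ∫x^(2j)·e^(−2αx²) dx = (2j−1)!!/(4α)^j · √(π/(2α)), odd powers → 0; here √(π/(2α)) = 0.71765. Differentiate with the product rule, d/dx e^(−αx²) = −2αx·e^(−αx²).
State is unnormalized: ∫|φ|² dx = 0.58206, and ∫φ*·(−ħ² φ'') dx = 0.59233, so ⟨p²⟩ = 0.59233 / 0.58206.
⟨p²⟩ = 1.0176.

1.02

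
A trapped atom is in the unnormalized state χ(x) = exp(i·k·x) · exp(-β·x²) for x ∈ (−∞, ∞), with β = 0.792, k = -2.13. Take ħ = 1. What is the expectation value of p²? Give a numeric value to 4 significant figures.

p² χ = −ħ² d²χ/dx²; ⟨p²⟩ = −ħ² ∫ χ*·χ'' dx / ∫|χ|² dx.
Gaussian moments: ∫x^(2j)·e^(−2βx²) dx = (2j−1)!!/(4β)^j · √(π/(2β)), odd powers integrate to 0; here √(π/(2β)) = 1.4083. Derivatives: χ′ = (ik − 2βx)·χ, χ″ = ((ik − 2βx)² − 2β)·χ; the odd-in-x pieces drop out.
State is unnormalized: ∫|χ|² dx = 1.4083, and ∫χ*·(−ħ² χ'') dx = 7.5047, so ⟨p²⟩ = 7.5047 / 1.4083.
⟨p²⟩ = 5.3289.

5.329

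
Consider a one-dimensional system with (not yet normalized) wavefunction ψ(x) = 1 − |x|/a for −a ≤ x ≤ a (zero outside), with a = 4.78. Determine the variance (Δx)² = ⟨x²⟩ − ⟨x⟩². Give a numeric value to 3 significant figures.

Compute ⟨x⟩ and ⟨x²⟩ separately, then (Δx)² = ⟨x²⟩ − ⟨x⟩².
ψ is even, so ∫ over [−a, a] = 2∫₀ᵃ with ψ = 1 − x/a there: ∫₀ᵃ (1 − x/a)² dx = a/3, ∫₀ᵃ x²(1 − x/a)² dx = a³/30, ∫₀ᵃ x⁴(1 − x/a)² dx = a⁵/105.
Normalization: ∫|ψ|² dx = 3.1867.
⟨x⟩ = 0.0000 and ⟨x²⟩ = 2.2848.
(Δx)² = 2.2848 − (0.0000)² = 2.2848.

2.28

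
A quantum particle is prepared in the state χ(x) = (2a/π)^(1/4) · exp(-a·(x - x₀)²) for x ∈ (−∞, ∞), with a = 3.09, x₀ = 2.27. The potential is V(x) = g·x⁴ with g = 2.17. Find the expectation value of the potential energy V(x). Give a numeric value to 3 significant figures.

63.1

⟨V⟩ = ∫ V(x)·|χ|² dx.
Gaussian moments (u = x − x₀): ∫u^(2j)·e^(−2au²) du = (2j−1)!!/(4a)^j · √(π/(2a)), odd powers integrate to 0; here √(π/(2a)) = 0.71299.
⟨V⟩ = 63.089.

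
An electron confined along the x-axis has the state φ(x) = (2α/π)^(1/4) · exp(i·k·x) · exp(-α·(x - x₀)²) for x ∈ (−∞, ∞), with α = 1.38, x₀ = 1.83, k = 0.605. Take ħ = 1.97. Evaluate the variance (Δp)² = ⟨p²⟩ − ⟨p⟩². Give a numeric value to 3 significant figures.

5.36

Compute ⟨p⟩ and ⟨p²⟩ separately; (Δp)² = ⟨p²⟩ − ⟨p⟩².
Gaussian moments (u = x − x₀): ∫u^(2j)·e^(−2αu²) du = (2j−1)!!/(4α)^j · √(π/(2α)), odd powers integrate to 0; here √(π/(2α)) = 1.0669. Derivatives: φ′ = (ik − 2αu)·φ, φ″ = ((ik − 2αu)² − 2α)·φ; the odd-in-u pieces drop out.
⟨p⟩ = 1.1919 and ⟨p²⟩ = 6.7761.
(Δp)² = 6.7761 − (1.1919)² = 5.3556.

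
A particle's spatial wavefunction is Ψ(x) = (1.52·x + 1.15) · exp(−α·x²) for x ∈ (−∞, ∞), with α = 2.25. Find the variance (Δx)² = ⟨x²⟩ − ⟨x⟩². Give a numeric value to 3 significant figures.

Compute ⟨x⟩ and ⟨x²⟩ separately, then (Δx)² = ⟨x²⟩ − ⟨x⟩².
Expand each integrand as polynomial × e^(−2αx²) and use ∫x^(2j)·e^(−2αx²) dx = (2j−1)!!/(4α)^j · √(π/(2α)), odd powers → 0; here √(π/(2α)) = 0.83554.
Normalization: ∫|Ψ|² dx = 1.3195.
⟨x⟩ = 0.24597 and ⟨x²⟩ = 0.14723.
(Δx)² = 0.14723 − (0.24597)² = 0.086732.

0.0867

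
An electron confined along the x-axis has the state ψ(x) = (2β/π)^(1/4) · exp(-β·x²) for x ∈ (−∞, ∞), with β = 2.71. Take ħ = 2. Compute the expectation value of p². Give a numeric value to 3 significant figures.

p² ψ = −ħ² d²ψ/dx²; ⟨p²⟩ = −ħ² ∫ ψ*·ψ'' dx.
Gaussian moments: ∫x^(2j)·e^(−2βx²) dx = (2j−1)!!/(4β)^j · √(π/(2β)), odd powers integrate to 0; here √(π/(2β)) = 0.76133. Derivatives: d/dx e^(−βx²) = −2βx·e^(−βx²), d²/dx² e^(−βx²) = (4β²x² − 2β)·e^(−βx²).
⟨p²⟩ = 10.840.

10.8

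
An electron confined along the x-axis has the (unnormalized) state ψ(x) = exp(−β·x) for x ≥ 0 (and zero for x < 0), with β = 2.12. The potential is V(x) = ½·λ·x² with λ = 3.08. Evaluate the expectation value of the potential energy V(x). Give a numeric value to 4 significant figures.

⟨V⟩ = ∫ V(x)·|ψ|² dx / ∫|ψ|² dx.
Every integrand reduces to terms xʲ·e^(−2βx) on [0, ∞); use ∫₀^∞ xʲ·e^(−2βx) dx = j!/(2β)^(j+1).
State is unnormalized: ∫|ψ|² dx = 0.23585, and ∫ψ*·V(x)·ψ dx = 0.040407, so ⟨V⟩ = 0.040407 / 0.23585.
⟨V⟩ = 0.17132.

0.1713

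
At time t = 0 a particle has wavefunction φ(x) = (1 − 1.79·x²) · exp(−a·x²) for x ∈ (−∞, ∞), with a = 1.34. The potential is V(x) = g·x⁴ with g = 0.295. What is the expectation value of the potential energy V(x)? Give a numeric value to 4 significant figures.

⟨V⟩ = ∫ V(x)·|φ|² dx / ∫|φ|² dx.
Expand each integrand as polynomial × e^(−2ax²) and use ∫x^(2j)·e^(−2ax²) dx = (2j−1)!!/(4a)^j · √(π/(2a)), odd powers → 0; here √(π/(2a)) = 1.0827.
State is unnormalized: ∫|φ|² dx = 0.72180, and ∫φ*·V(x)·φ dx = 0.052158, so ⟨V⟩ = 0.052158 / 0.72180.
⟨V⟩ = 0.072261.

0.07226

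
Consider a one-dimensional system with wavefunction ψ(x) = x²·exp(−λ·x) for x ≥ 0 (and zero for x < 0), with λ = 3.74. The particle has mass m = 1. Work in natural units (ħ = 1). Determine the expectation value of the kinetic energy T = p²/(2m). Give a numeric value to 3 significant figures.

2.33

T = −(ħ²/2m) d²/dx², so ⟨T⟩ = −(ħ²/2m) ∫ ψ*·ψ'' dx / ∫|ψ|² dx; with m = 1.
Differentiate x²·exp(−λ·x) with the product rule; every integrand then reduces to terms xʲ·e^(−2λx) on [0, ∞), with ∫₀^∞ xʲ·e^(−2λx) dx = j!/(2λ)^(j+1).
State is unnormalized: ∫|ψ|² dx = 0.0010250, and ∫ψ*·(−ħ²/2m · ψ'') dx = 0.0023894, so ⟨T⟩ = 0.0023894 / 0.0010250.
⟨T⟩ = 2.3313.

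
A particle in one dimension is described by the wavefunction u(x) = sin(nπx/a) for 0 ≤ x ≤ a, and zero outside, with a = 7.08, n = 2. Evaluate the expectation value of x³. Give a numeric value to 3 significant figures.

⟨x³⟩ = ∫ x³·|u|² dx / ∫|u|² dx (integrals over the domain).
With sin²θ = (1 − cos2θ)/2 on 0 ≤ x ≤ a: ∫sin²(nπx/a) dx = a/2, ∫x·sin²(nπx/a) dx = a²/4, ∫x²·sin²(nπx/a) dx = a³·(1/6 − 1/(4n²π²)); higher powers xᵏ the same way, integrating xᵏ·cos(2nπx/a) by parts.
State is unnormalized: ∫|u|² dx = 3.5400, and ∫u*·x³·u dx = 290.21, so ⟨x³⟩ = 290.21 / 3.5400.
⟨x³⟩ = 81.982.

82.0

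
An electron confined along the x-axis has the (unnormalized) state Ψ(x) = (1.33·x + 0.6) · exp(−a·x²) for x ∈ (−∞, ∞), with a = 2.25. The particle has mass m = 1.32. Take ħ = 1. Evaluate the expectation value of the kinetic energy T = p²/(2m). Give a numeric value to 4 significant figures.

1.454

T = −(ħ²/2m) d²/dx², so ⟨T⟩ = −(ħ²/2m) ∫ Ψ*·Ψ'' dx / ∫|Ψ|² dx; with m = 1.32.
Expand each integrand as polynomial × e^(−2ax²) and use ∫x^(2j)·e^(−2ax²) dx = (2j−1)!!/(4a)^j · √(π/(2a)), odd powers → 0; here √(π/(2a)) = 0.83554. Differentiate with the product rule, d/dx e^(−ax²) = −2ax·e^(−ax²).
State is unnormalized: ∫|Ψ|² dx = 0.46502, and ∫Ψ*·(−ħ²/2m · Ψ'') dx = 0.67624, so ⟨T⟩ = 0.67624 / 0.46502.
⟨T⟩ = 1.4542.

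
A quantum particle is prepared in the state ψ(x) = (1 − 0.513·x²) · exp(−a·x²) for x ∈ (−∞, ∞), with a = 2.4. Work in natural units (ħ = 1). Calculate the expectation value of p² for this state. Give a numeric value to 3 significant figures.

p² ψ = −ħ² d²ψ/dx²; ⟨p²⟩ = −ħ² ∫ ψ*·ψ'' dx / ∫|ψ|² dx.
Expand each integrand as polynomial × e^(−2ax²) and use ∫x^(2j)·e^(−2ax²) dx = (2j−1)!!/(4a)^j · √(π/(2a)), odd powers → 0; here √(π/(2a)) = 0.80901. Differentiate with the product rule, d/dx e^(−ax²) = −2ax·e^(−ax²).
State is unnormalized: ∫|ψ|² dx = 0.72948, and ∫ψ*·(−ħ² ψ'') dx = 2.1879, so ⟨p²⟩ = 2.1879 / 0.72948.
⟨p²⟩ = 2.9993.

3.00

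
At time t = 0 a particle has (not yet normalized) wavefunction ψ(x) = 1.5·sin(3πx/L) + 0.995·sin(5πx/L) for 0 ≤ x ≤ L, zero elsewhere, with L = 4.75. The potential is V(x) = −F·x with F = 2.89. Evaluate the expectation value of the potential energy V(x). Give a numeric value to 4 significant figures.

-6.864

⟨V⟩ = ∫ V(x)·|ψ|² dx / ∫|ψ|² dx.
On 0 ≤ x ≤ L (j ≠ l): ∫sin²(jπx/L) dx = L/2, ∫sin(jπx/L)·sin(lπx/L) dx = 0; diagonal moments ∫x·sin²(jπx/L) dx = L²/4, ∫x²·sin²(jπx/L) dx = L³·(1/6 − 1/(4j²π²)); cross terms ∫x·sin(jπx/L)·sin(lπx/L) dx = 0 for j + l even and −4jlL²/(π²(j² − l²)²) for j + l odd, ∫x²·sin(jπx/L)·sin(lπx/L) dx = (−1)^(j+l)·4jlL³/(π²(j² − l²)²); higher powers the same way via product-to-sum and parts.
State is unnormalized: ∫|ψ|² dx = 7.6951, and ∫ψ*·V(x)·ψ dx = -52.817, so ⟨V⟩ = -52.817 / 7.6951.
⟨V⟩ = -6.8638.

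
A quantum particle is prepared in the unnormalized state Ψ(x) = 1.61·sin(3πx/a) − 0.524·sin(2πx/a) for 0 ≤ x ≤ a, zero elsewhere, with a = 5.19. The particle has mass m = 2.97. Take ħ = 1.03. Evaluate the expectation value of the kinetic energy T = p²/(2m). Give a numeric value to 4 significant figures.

0.5576

T = −(ħ²/2m) d²/dx², so ⟨T⟩ = −(ħ²/2m) ∫ Ψ*·Ψ'' dx / ∫|Ψ|² dx; with m = 2.97.
d²/dx² sin(jπx/a) = −(jπ/a)²·sin(jπx/a); on 0 ≤ x ≤ a, ∫sin²(jπx/a) dx = a/2 and ∫sin(jπx/a)·sin(lπx/a) dx = 0 for j ≠ l, so only diagonal terms survive in ∫|Ψ|² and ∫Ψ·Ψ″; ∫Ψ·Ψ′ dx = [Ψ²/2] between the walls = 0.
State is unnormalized: ∫|Ψ|² dx = 7.4390, and ∫Ψ*·(−ħ²/2m · Ψ'') dx = 4.1482, so ⟨T⟩ = 4.1482 / 7.4390.
⟨T⟩ = 0.55763.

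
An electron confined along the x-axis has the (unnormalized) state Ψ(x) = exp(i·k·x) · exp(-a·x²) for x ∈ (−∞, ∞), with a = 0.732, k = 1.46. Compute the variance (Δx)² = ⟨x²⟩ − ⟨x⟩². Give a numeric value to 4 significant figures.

0.3415

Compute ⟨x⟩ and ⟨x²⟩ separately, then (Δx)² = ⟨x²⟩ − ⟨x⟩².
Gaussian moments: ∫x^(2j)·e^(−2ax²) dx = (2j−1)!!/(4a)^j · √(π/(2a)), odd powers integrate to 0; here √(π/(2a)) = 1.4649.
Normalization: ∫|Ψ|² dx = 1.4649.
⟨x⟩ = 0.0000 and ⟨x²⟩ = 0.34153.
(Δx)² = 0.34153 − (0.0000)² = 0.34153.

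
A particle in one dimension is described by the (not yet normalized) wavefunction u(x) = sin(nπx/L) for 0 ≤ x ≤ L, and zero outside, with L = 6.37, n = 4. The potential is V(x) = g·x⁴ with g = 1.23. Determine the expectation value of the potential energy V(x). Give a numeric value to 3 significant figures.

⟨V⟩ = ∫ V(x)·|u|² dx / ∫|u|² dx.
With sin²θ = (1 − cos2θ)/2 on 0 ≤ x ≤ L: ∫sin²(nπx/L) dx = L/2, ∫x·sin²(nπx/L) dx = L²/4, ∫x²·sin²(nπx/L) dx = L³·(1/6 − 1/(4n²π²)); higher powers xᵏ the same way, integrating xᵏ·cos(2nπx/L) by parts.
State is unnormalized: ∫|u|² dx = 3.1850, and ∫u*·V(x)·u dx = 1249.6, so ⟨V⟩ = 1249.6 / 3.1850.
⟨V⟩ = 392.33.

392.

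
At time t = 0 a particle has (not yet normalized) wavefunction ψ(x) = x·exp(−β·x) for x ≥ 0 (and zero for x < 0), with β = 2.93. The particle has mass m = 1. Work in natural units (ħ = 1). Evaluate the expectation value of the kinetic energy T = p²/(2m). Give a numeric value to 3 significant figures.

T = −(ħ²/2m) d²/dx², so ⟨T⟩ = −(ħ²/2m) ∫ ψ*·ψ'' dx / ∫|ψ|² dx; with m = 1.
Differentiate x·exp(−β·x) with the product rule; every integrand then reduces to terms xʲ·e^(−2βx) on [0, ∞), with ∫₀^∞ xʲ·e^(−2βx) dx = j!/(2β)^(j+1).
State is unnormalized: ∫|ψ|² dx = 0.0099389, and ∫ψ*·(−ħ²/2m · ψ'') dx = 0.042662, so ⟨T⟩ = 0.042662 / 0.0099389.
⟨T⟩ = 4.2925.

4.29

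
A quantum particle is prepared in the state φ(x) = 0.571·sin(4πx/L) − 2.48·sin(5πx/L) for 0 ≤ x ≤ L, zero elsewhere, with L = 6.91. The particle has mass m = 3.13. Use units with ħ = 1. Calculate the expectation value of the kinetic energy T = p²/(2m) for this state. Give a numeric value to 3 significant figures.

T = −(ħ²/2m) d²/dx², so ⟨T⟩ = −(ħ²/2m) ∫ φ*·φ'' dx / ∫|φ|² dx; with m = 3.13.
d²/dx² sin(jπx/L) = −(jπ/L)²·sin(jπx/L); on 0 ≤ x ≤ L, ∫sin²(jπx/L) dx = L/2 and ∫sin(jπx/L)·sin(lπx/L) dx = 0 for j ≠ l, so only diagonal terms survive in ∫|φ|² and ∫φ·φ″; ∫φ·φ′ dx = [φ²/2] between the walls = 0.
State is unnormalized: ∫|φ|² dx = 22.376, and ∫φ*·(−ħ²/2m · φ'') dx = 18.136, so ⟨T⟩ = 18.136 / 22.376.
⟨T⟩ = 0.81052.

0.811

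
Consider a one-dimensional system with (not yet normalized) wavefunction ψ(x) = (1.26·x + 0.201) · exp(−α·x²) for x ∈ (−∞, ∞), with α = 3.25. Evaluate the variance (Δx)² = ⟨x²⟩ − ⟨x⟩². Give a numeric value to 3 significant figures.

Compute ⟨x⟩ and ⟨x²⟩ separately, then (Δx)² = ⟨x²⟩ − ⟨x⟩².
Expand each integrand as polynomial × e^(−2αx²) and use ∫x^(2j)·e^(−2αx²) dx = (2j−1)!!/(4α)^j · √(π/(2α)), odd powers → 0; here √(π/(2α)) = 0.69521.
Normalization: ∫|ψ|² dx = 0.11299.
⟨x⟩ = 0.23974 and ⟨x²⟩ = 0.19253.
(Δx)² = 0.19253 − (0.23974)² = 0.13505.

0.135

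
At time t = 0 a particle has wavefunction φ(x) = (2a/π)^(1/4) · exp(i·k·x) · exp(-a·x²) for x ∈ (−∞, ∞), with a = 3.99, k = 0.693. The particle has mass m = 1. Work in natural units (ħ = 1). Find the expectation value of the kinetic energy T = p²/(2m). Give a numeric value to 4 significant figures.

2.235

T = −(ħ²/2m) d²/dx², so ⟨T⟩ = −(ħ²/2m) ∫ φ*·φ'' dx; with m = 1.
Gaussian moments: ∫x^(2j)·e^(−2ax²) dx = (2j−1)!!/(4a)^j · √(π/(2a)), odd powers integrate to 0; here √(π/(2a)) = 0.62744. Derivatives: φ′ = (ik − 2ax)·φ, φ″ = ((ik − 2ax)² − 2a)·φ; the odd-in-x pieces drop out.
⟨T⟩ = 2.2351.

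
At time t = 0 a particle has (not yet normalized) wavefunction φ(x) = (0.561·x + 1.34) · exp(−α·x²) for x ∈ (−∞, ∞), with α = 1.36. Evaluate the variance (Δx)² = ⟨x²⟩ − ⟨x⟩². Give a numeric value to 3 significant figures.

0.173

Compute ⟨x⟩ and ⟨x²⟩ separately, then (Δx)² = ⟨x²⟩ − ⟨x⟩².
Expand each integrand as polynomial × e^(−2αx²) and use ∫x^(2j)·e^(−2αx²) dx = (2j−1)!!/(4α)^j · √(π/(2α)), odd powers → 0; here √(π/(2α)) = 1.0747.
Normalization: ∫|φ|² dx = 1.9919.
⟨x⟩ = 0.14911 and ⟨x²⟩ = 0.19530.
(Δx)² = 0.19530 − (0.14911)² = 0.17306.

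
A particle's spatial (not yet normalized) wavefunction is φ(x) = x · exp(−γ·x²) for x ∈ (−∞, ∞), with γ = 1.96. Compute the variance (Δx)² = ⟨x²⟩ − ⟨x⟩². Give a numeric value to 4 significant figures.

0.3827

Compute ⟨x⟩ and ⟨x²⟩ separately, then (Δx)² = ⟨x²⟩ − ⟨x⟩².
Expand each integrand as polynomial × e^(−2γx²) and use ∫x^(2j)·e^(−2γx²) dx = (2j−1)!!/(4γ)^j · √(π/(2γ)), odd powers → 0; here √(π/(2γ)) = 0.89522.
Normalization: ∫|φ|² dx = 0.11419.
⟨x⟩ = 0.0000 and ⟨x²⟩ = 0.38265.
(Δx)² = 0.38265 − (0.0000)² = 0.38265.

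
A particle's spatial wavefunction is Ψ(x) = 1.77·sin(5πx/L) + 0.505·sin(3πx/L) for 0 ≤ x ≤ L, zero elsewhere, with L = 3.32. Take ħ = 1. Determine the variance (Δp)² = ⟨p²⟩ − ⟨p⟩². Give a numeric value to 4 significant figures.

Compute ⟨p⟩ and ⟨p²⟩ separately; (Δp)² = ⟨p²⟩ − ⟨p⟩².
d²/dx² sin(jπx/L) = −(jπ/L)²·sin(jπx/L); on 0 ≤ x ≤ L, ∫sin²(jπx/L) dx = L/2 and ∫sin(jπx/L)·sin(lπx/L) dx = 0 for j ≠ l, so only diagonal terms survive in ∫|Ψ|² and ∫Ψ·Ψ″; ∫Ψ·Ψ′ dx = [Ψ²/2] between the walls = 0.
Normalization: ∫|Ψ|² dx = 5.6240.
⟨p⟩ = 0.0000 and ⟨p²⟩ = 21.307.
(Δp)² = 21.307 − (0.0000)² = 21.307.

21.31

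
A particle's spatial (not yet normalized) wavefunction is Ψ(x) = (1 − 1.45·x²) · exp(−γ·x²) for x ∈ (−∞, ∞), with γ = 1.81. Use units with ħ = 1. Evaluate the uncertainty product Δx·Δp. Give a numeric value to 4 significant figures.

Δx = √(⟨x²⟩−⟨x⟩²), Δp = √(⟨p²⟩−⟨p⟩²).
Expand each integrand as polynomial × e^(−2γx²) and use ∫x^(2j)·e^(−2γx²) dx = (2j−1)!!/(4γ)^j · √(π/(2γ)), odd powers → 0; here √(π/(2γ)) = 0.93158. Differentiate with the product rule, d/dx e^(−γx²) = −2γx·e^(−γx²).
Normalization: ∫|Ψ|² dx = 0.67053.
⟨x⟩ = 0.0000, ⟨x²⟩ = 0.076758 ⇒ Δx = 0.27705.
⟨p⟩ = 0.0000, ⟨p²⟩ = 4.2280 ⇒ Δp = 2.0562.
Δx·Δp = 0.56968.

0.5697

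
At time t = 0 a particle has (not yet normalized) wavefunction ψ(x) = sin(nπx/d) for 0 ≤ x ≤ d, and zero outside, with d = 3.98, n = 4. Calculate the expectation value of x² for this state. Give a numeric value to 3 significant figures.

5.23

⟨x²⟩ = ∫ x²·|ψ|² dx / ∫|ψ|² dx (integrals over the domain).
With sin²θ = (1 − cos2θ)/2 on 0 ≤ x ≤ d: ∫sin²(nπx/d) dx = d/2, ∫x·sin²(nπx/d) dx = d²/4, ∫x²·sin²(nπx/d) dx = d³·(1/6 − 1/(4n²π²)); higher powers xᵏ the same way, integrating xᵏ·cos(2nπx/d) by parts.
State is unnormalized: ∫|ψ|² dx = 1.9900, and ∫ψ*·x²·ψ dx = 10.408, so ⟨x²⟩ = 10.408 / 1.9900.
⟨x²⟩ = 5.2300.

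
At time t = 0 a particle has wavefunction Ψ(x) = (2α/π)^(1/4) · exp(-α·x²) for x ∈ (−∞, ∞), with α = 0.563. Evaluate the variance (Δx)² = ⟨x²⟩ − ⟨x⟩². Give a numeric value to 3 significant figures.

Compute ⟨x⟩ and ⟨x²⟩ separately, then (Δx)² = ⟨x²⟩ − ⟨x⟩².
Gaussian moments: ∫x^(2j)·e^(−2αx²) dx = (2j−1)!!/(4α)^j · √(π/(2α)), odd powers integrate to 0; here √(π/(2α)) = 1.6703.
⟨x⟩ = 0.0000 and ⟨x²⟩ = 0.44405.
(Δx)² = 0.44405 − (0.0000)² = 0.44405.

0.444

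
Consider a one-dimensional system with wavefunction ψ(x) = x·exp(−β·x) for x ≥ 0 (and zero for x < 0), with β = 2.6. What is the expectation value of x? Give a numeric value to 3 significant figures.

0.577

⟨x⟩ = ∫ x·|ψ|² dx / ∫|ψ|² dx (integrals over the domain).
Every integrand reduces to terms xʲ·e^(−2βx) on [0, ∞); use ∫₀^∞ xʲ·e^(−2βx) dx = j!/(2β)^(j+1).
State is unnormalized: ∫|ψ|² dx = 0.014224, and ∫ψ*·x·ψ dx = 0.0082061, so ⟨x⟩ = 0.0082061 / 0.014224.
⟨x⟩ = 0.57692.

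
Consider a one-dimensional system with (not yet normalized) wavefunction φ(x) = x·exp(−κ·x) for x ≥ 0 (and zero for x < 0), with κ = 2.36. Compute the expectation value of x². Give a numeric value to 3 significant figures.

⟨x²⟩ = ∫ x²·|φ|² dx / ∫|φ|² dx (integrals over the domain).
Every integrand reduces to terms xʲ·e^(−2κx) on [0, ∞); use ∫₀^∞ xʲ·e^(−2κx) dx = j!/(2κ)^(j+1).
State is unnormalized: ∫|φ|² dx = 0.019020, and ∫φ*·x²·φ dx = 0.010245, so ⟨x²⟩ = 0.010245 / 0.019020.
⟨x²⟩ = 0.53864.

0.539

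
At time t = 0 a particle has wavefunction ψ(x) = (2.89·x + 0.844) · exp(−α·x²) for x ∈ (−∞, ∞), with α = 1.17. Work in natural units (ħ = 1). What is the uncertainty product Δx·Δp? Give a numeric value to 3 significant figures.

Δx = √(⟨x²⟩−⟨x⟩²), Δp = √(⟨p²⟩−⟨p⟩²).
Expand each integrand as polynomial × e^(−2αx²) and use ∫x^(2j)·e^(−2αx²) dx = (2j−1)!!/(4α)^j · √(π/(2α)), odd powers → 0; here √(π/(2α)) = 1.1587. Differentiate with the product rule, d/dx e^(−αx²) = −2αx·e^(−αx²).
Normalization: ∫|ψ|² dx = 2.8932.
⟨x⟩ = 0.41746, ⟨x²⟩ = 0.51911 ⇒ Δx = 0.58723.
⟨p⟩ = 0.0000, ⟨p²⟩ = 2.8424 ⇒ Δp = 1.6860.
Δx·Δp = 0.99005.

0.990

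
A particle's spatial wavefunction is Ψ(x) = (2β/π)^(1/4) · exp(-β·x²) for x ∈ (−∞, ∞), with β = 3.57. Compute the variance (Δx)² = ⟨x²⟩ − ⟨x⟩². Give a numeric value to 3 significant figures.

Compute ⟨x⟩ and ⟨x²⟩ separately, then (Δx)² = ⟨x²⟩ − ⟨x⟩².
Gaussian moments: ∫x^(2j)·e^(−2βx²) dx = (2j−1)!!/(4β)^j · √(π/(2β)), odd powers integrate to 0; here √(π/(2β)) = 0.66332.
⟨x⟩ = 0.0000 and ⟨x²⟩ = 0.070028.
(Δx)² = 0.070028 − (0.0000)² = 0.070028.

0.0700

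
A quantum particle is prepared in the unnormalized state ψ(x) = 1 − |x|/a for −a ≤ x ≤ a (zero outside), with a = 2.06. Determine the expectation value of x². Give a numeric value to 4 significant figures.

⟨x²⟩ = ∫ x²·|ψ|² dx / ∫|ψ|² dx (integrals over the domain).
ψ is even, so ∫ over [−a, a] = 2∫₀ᵃ with ψ = 1 − x/a there: ∫₀ᵃ (1 − x/a)² dx = a/3, ∫₀ᵃ x²(1 − x/a)² dx = a³/30, ∫₀ᵃ x⁴(1 − x/a)² dx = a⁵/105.
State is unnormalized: ∫|ψ|² dx = 1.3733, and ∫ψ*·x²·ψ dx = 0.58279, so ⟨x²⟩ = 0.58279 / 1.3733.
⟨x²⟩ = 0.42436.

0.4244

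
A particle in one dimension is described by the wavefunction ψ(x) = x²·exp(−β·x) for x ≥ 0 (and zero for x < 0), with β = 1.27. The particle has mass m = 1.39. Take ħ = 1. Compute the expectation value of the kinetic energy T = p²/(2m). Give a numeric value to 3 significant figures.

T = −(ħ²/2m) d²/dx², so ⟨T⟩ = −(ħ²/2m) ∫ ψ*·ψ'' dx / ∫|ψ|² dx; with m = 1.39.
Differentiate x²·exp(−β·x) with the product rule; every integrand then reduces to terms xʲ·e^(−2βx) on [0, ∞), with ∫₀^∞ xʲ·e^(−2βx) dx = j!/(2β)^(j+1).
State is unnormalized: ∫|ψ|² dx = 0.22701, and ∫ψ*·(−ħ²/2m · ψ'') dx = 0.043902, so ⟨T⟩ = 0.043902 / 0.22701.
⟨T⟩ = 0.19339.

0.193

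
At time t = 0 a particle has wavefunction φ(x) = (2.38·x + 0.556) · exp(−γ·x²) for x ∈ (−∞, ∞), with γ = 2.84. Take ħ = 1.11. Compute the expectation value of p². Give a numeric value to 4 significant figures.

p² φ = −ħ² d²φ/dx²; ⟨p²⟩ = −ħ² ∫ φ*·φ'' dx / ∫|φ|² dx.
Expand each integrand as polynomial × e^(−2γx²) and use ∫x^(2j)·e^(−2γx²) dx = (2j−1)!!/(4γ)^j · √(π/(2γ)), odd powers → 0; here √(π/(2γ)) = 0.74371. Differentiate with the product rule, d/dx e^(−γx²) = −2γx·e^(−γx²).
State is unnormalized: ∫|φ|² dx = 0.60074, and ∫φ*·(−ħ² φ'') dx = 4.6973, so ⟨p²⟩ = 4.6973 / 0.60074.
⟨p²⟩ = 7.8192.

7.819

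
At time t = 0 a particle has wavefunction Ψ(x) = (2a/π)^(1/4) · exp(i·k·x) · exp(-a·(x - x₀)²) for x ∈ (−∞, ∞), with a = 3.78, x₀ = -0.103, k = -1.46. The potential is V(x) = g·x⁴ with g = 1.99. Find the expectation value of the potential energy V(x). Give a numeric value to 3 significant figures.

0.0347

⟨V⟩ = ∫ V(x)·|Ψ|² dx.
Gaussian moments (u = x − x₀): ∫u^(2j)·e^(−2au²) du = (2j−1)!!/(4a)^j · √(π/(2a)), odd powers integrate to 0; here √(π/(2a)) = 0.64464.
⟨V⟩ = 0.034716.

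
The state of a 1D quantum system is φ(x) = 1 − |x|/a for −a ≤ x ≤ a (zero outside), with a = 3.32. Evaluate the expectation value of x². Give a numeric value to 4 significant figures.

1.102

⟨x²⟩ = ∫ x²·|φ|² dx / ∫|φ|² dx (integrals over the domain).
φ is even, so ∫ over [−a, a] = 2∫₀ᵃ with φ = 1 − x/a there: ∫₀ᵃ (1 − x/a)² dx = a/3, ∫₀ᵃ x²(1 − x/a)² dx = a³/30, ∫₀ᵃ x⁴(1 − x/a)² dx = a⁵/105.
State is unnormalized: ∫|φ|² dx = 2.2133, and ∫φ*·x²·φ dx = 2.4396, so ⟨x²⟩ = 2.4396 / 2.2133.
⟨x²⟩ = 1.1022.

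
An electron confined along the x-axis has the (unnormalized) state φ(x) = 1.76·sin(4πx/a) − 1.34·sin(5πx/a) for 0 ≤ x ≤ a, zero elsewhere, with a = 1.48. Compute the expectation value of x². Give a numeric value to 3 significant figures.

1.15

⟨x²⟩ = ∫ x²·|φ|² dx / ∫|φ|² dx (integrals over the domain).
On 0 ≤ x ≤ a (j ≠ l): ∫sin²(jπx/a) dx = a/2, ∫sin(jπx/a)·sin(lπx/a) dx = 0; diagonal moments ∫x·sin²(jπx/a) dx = a²/4, ∫x²·sin²(jπx/a) dx = a³·(1/6 − 1/(4j²π²)); cross terms ∫x·sin(jπx/a)·sin(lπx/a) dx = 0 for j + l even and −4jla²/(π²(j² − l²)²) for j + l odd, ∫x²·sin(jπx/a)·sin(lπx/a) dx = (−1)^(j+l)·4jla³/(π²(j² − l²)²); higher powers the same way via product-to-sum and parts.
State is unnormalized: ∫|φ|² dx = 3.6210, and ∫φ*·x²·φ dx = 4.1522, so ⟨x²⟩ = 4.1522 / 3.6210.
⟨x²⟩ = 1.1467.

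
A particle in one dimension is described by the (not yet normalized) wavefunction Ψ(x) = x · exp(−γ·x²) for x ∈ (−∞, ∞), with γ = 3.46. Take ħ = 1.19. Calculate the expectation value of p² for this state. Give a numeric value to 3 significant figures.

14.7

p² Ψ = −ħ² d²Ψ/dx²; ⟨p²⟩ = −ħ² ∫ Ψ*·Ψ'' dx / ∫|Ψ|² dx.
Expand each integrand as polynomial × e^(−2γx²) and use ∫x^(2j)·e^(−2γx²) dx = (2j−1)!!/(4γ)^j · √(π/(2γ)), odd powers → 0; here √(π/(2γ)) = 0.67379. Differentiate with the product rule, d/dx e^(−γx²) = −2γx·e^(−γx²).
State is unnormalized: ∫|Ψ|² dx = 0.048684, and ∫Ψ*·(−ħ² Ψ'') dx = 0.71561, so ⟨p²⟩ = 0.71561 / 0.048684.
⟨p²⟩ = 14.699.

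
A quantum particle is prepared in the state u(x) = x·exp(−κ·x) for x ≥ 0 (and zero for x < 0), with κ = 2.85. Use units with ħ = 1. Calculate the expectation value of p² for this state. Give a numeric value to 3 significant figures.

p² u = −ħ² d²u/dx²; ⟨p²⟩ = −ħ² ∫ u*·u'' dx / ∫|u|² dx.
Differentiate x·exp(−κ·x) with the product rule; every integrand then reduces to terms xʲ·e^(−2κx) on [0, ∞), with ∫₀^∞ xʲ·e^(−2κx) dx = j!/(2κ)^(j+1).
State is unnormalized: ∫|u|² dx = 0.010800, and ∫u*·(−ħ² u'') dx = 0.087719, so ⟨p²⟩ = 0.087719 / 0.010800.
⟨p²⟩ = 8.1225.

8.12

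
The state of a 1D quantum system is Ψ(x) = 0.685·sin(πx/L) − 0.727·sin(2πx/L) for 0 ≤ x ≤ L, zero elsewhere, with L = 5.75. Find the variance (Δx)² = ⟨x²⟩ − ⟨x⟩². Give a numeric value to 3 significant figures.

0.677

Compute ⟨x⟩ and ⟨x²⟩ separately, then (Δx)² = ⟨x²⟩ − ⟨x⟩².
On 0 ≤ x ≤ L (j ≠ l): ∫sin²(jπx/L) dx = L/2, ∫sin(jπx/L)·sin(lπx/L) dx = 0; diagonal moments ∫x·sin²(jπx/L) dx = L²/4, ∫x²·sin²(jπx/L) dx = L³·(1/6 − 1/(4j²π²)); cross terms ∫x·sin(jπx/L)·sin(lπx/L) dx = 0 for j + l even and −4jlL²/(π²(j² − l²)²) for j + l odd, ∫x²·sin(jπx/L)·sin(lπx/L) dx = (−1)^(j+l)·4jlL³/(π²(j² − l²)²); higher powers the same way via product-to-sum and parts.
Normalization: ∫|Ψ|² dx = 2.8685.
⟨x⟩ = 3.9089 and ⟨x²⟩ = 15.956.
(Δx)² = 15.956 − (3.9089)² = 0.67675.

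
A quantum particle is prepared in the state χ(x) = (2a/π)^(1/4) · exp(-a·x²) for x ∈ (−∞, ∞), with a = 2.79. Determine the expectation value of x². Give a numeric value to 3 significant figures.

⟨x²⟩ = ∫ x²·|χ|² dx (integrals over the domain).
Gaussian moments: ∫x^(2j)·e^(−2ax²) dx = (2j−1)!!/(4a)^j · √(π/(2a)), odd powers integrate to 0; here √(π/(2a)) = 0.75034.
⟨x²⟩ = 0.089606.

0.0896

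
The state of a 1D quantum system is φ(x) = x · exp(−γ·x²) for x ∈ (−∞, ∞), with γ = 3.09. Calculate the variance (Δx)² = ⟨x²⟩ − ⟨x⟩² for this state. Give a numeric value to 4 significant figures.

Compute ⟨x⟩ and ⟨x²⟩ separately, then (Δx)² = ⟨x²⟩ − ⟨x⟩².
Expand each integrand as polynomial × e^(−2γx²) and use ∫x^(2j)·e^(−2γx²) dx = (2j−1)!!/(4γ)^j · √(π/(2γ)), odd powers → 0; here √(π/(2γ)) = 0.71299.
Normalization: ∫|φ|² dx = 0.057685.
⟨x⟩ = 0.0000 and ⟨x²⟩ = 0.24272.
(Δx)² = 0.24272 − (0.0000)² = 0.24272.

0.2427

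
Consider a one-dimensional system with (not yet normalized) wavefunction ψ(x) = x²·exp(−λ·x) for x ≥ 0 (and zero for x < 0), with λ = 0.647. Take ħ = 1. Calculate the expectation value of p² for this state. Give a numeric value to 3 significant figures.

0.140

p² ψ = −ħ² d²ψ/dx²; ⟨p²⟩ = −ħ² ∫ ψ*·ψ'' dx / ∫|ψ|² dx.
Differentiate x²·exp(−λ·x) with the product rule; every integrand then reduces to terms xʲ·e^(−2λx) on [0, ∞), with ∫₀^∞ xʲ·e^(−2λx) dx = j!/(2λ)^(j+1).
State is unnormalized: ∫|ψ|² dx = 6.6152, and ∫ψ*·(−ħ² ψ'') dx = 0.92305, so ⟨p²⟩ = 0.92305 / 6.6152.
⟨p²⟩ = 0.13954.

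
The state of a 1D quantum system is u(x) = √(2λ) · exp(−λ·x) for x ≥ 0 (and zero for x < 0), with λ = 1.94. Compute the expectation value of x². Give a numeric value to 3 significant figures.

0.133

⟨x²⟩ = ∫ x²·|u|² dx (integrals over the domain).
Every integrand reduces to terms xʲ·e^(−2λx) on [0, ∞); use ∫₀^∞ xʲ·e^(−2λx) dx = j!/(2λ)^(j+1).
⟨x²⟩ = 0.13285.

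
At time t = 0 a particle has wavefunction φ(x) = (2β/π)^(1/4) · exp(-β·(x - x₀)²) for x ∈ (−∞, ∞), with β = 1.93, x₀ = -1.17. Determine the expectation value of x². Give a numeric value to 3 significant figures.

1.50

⟨x²⟩ = ∫ x²·|φ|² dx (integrals over the domain).
Gaussian moments (u = x − x₀): ∫u^(2j)·e^(−2βu²) du = (2j−1)!!/(4β)^j · √(π/(2β)), odd powers integrate to 0; here √(π/(2β)) = 0.90216.
⟨x²⟩ = 1.4984.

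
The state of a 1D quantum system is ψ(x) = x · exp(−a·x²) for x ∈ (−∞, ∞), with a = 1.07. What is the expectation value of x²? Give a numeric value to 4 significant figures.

0.7009

⟨x²⟩ = ∫ x²·|ψ|² dx / ∫|ψ|² dx (integrals over the domain).
Expand each integrand as polynomial × e^(−2ax²) and use ∫x^(2j)·e^(−2ax²) dx = (2j−1)!!/(4a)^j · √(π/(2a)), odd powers → 0; here √(π/(2a)) = 1.2116.
State is unnormalized: ∫|ψ|² dx = 0.28309, and ∫ψ*·x²·ψ dx = 0.19843, so ⟨x²⟩ = 0.19843 / 0.28309.
⟨x²⟩ = 0.70093.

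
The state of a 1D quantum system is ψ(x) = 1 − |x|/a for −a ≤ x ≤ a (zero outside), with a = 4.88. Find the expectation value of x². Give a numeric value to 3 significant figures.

⟨x²⟩ = ∫ x²·|ψ|² dx / ∫|ψ|² dx (integrals over the domain).
ψ is even, so ∫ over [−a, a] = 2∫₀ᵃ with ψ = 1 − x/a there: ∫₀ᵃ (1 − x/a)² dx = a/3, ∫₀ᵃ x²(1 − x/a)² dx = a³/30, ∫₀ᵃ x⁴(1 − x/a)² dx = a⁵/105.
State is unnormalized: ∫|ψ|² dx = 3.2533, and ∫ψ*·x²·ψ dx = 7.7476, so ⟨x²⟩ = 7.7476 / 3.2533.
⟨x²⟩ = 2.3814.

2.38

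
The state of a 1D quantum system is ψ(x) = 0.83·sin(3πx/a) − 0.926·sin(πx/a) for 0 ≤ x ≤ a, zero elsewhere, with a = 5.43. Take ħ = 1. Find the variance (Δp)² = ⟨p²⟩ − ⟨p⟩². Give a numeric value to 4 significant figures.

1.528

Compute ⟨p⟩ and ⟨p²⟩ separately; (Δp)² = ⟨p²⟩ − ⟨p⟩².
d²/dx² sin(jπx/a) = −(jπ/a)²·sin(jπx/a); on 0 ≤ x ≤ a, ∫sin²(jπx/a) dx = a/2 and ∫sin(jπx/a)·sin(lπx/a) dx = 0 for j ≠ l, so only diagonal terms survive in ∫|ψ|² and ∫ψ·ψ″; ∫ψ·ψ′ dx = [ψ²/2] between the walls = 0.
Normalization: ∫|ψ|² dx = 4.1984.
⟨p⟩ = 0.0000 and ⟨p²⟩ = 1.5277.
(Δp)² = 1.5277 − (0.0000)² = 1.5277.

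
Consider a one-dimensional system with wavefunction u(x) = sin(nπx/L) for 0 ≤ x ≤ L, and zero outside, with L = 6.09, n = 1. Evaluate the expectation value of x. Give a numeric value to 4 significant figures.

⟨x⟩ = ∫ x·|u|² dx / ∫|u|² dx (integrals over the domain).
With sin²θ = (1 − cos2θ)/2 on 0 ≤ x ≤ L: ∫sin²(nπx/L) dx = L/2, ∫x·sin²(nπx/L) dx = L²/4, ∫x²·sin²(nπx/L) dx = L³·(1/6 − 1/(4n²π²)); higher powers xᵏ the same way, integrating xᵏ·cos(2nπx/L) by parts.
State is unnormalized: ∫|u|² dx = 3.0450, and ∫u*·x·u dx = 9.2720, so ⟨x⟩ = 9.2720 / 3.0450.
⟨x⟩ = 3.0450.

3.045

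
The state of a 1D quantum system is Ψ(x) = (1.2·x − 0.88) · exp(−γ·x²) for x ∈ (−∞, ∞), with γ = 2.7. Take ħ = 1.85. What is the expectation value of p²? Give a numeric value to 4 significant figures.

11.96

p² Ψ = −ħ² d²Ψ/dx²; ⟨p²⟩ = −ħ² ∫ Ψ*·Ψ'' dx / ∫|Ψ|² dx.
Expand each integrand as polynomial × e^(−2γx²) and use ∫x^(2j)·e^(−2γx²) dx = (2j−1)!!/(4γ)^j · √(π/(2γ)), odd powers → 0; here √(π/(2γ)) = 0.76274. Differentiate with the product rule, d/dx e^(−γx²) = −2γx·e^(−γx²).
State is unnormalized: ∫|Ψ|² dx = 0.69237, and ∫Ψ*·(−ħ² Ψ'') dx = 8.2775, so ⟨p²⟩ = 8.2775 / 0.69237.
⟨p²⟩ = 11.955.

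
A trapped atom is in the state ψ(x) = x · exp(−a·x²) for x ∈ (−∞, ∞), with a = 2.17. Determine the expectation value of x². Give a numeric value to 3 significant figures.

⟨x²⟩ = ∫ x²·|ψ|² dx / ∫|ψ|² dx (integrals over the domain).
Expand each integrand as polynomial × e^(−2ax²) and use ∫x^(2j)·e^(−2ax²) dx = (2j−1)!!/(4a)^j · √(π/(2a)), odd powers → 0; here √(π/(2a)) = 0.85081.
State is unnormalized: ∫|ψ|² dx = 0.098019, and ∫ψ*·x²·ψ dx = 0.033878, so ⟨x²⟩ = 0.033878 / 0.098019.
⟨x²⟩ = 0.34562.

0.346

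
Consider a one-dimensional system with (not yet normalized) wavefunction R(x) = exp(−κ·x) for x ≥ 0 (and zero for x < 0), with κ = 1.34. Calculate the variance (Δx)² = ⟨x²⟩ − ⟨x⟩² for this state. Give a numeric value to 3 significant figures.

Compute ⟨x⟩ and ⟨x²⟩ separately, then (Δx)² = ⟨x²⟩ − ⟨x⟩².
Every integrand reduces to terms xʲ·e^(−2κx) on [0, ∞); use ∫₀^∞ xʲ·e^(−2κx) dx = j!/(2κ)^(j+1).
Normalization: ∫|R|² dx = 0.37313.
⟨x⟩ = 0.37313 and ⟨x²⟩ = 0.27846.
(Δx)² = 0.27846 − (0.37313)² = 0.13923.

0.139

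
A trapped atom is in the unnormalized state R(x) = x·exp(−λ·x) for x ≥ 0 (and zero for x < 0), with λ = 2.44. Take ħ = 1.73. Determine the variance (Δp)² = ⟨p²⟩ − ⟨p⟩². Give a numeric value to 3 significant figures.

17.8

Compute ⟨p⟩ and ⟨p²⟩ separately; (Δp)² = ⟨p²⟩ − ⟨p⟩².
Differentiate x·exp(−λ·x) with the product rule; every integrand then reduces to terms xʲ·e^(−2λx) on [0, ∞), with ∫₀^∞ xʲ·e^(−2λx) dx = j!/(2λ)^(j+1).
Normalization: ∫|R|² dx = 0.017210.
⟨p⟩ = 0.0000 and ⟨p²⟩ = 17.819.
(Δp)² = 17.819 − (0.0000)² = 17.819.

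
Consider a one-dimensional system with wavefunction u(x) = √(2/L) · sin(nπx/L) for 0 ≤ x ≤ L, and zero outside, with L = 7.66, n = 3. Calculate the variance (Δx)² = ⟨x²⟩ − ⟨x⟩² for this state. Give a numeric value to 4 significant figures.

Compute ⟨x⟩ and ⟨x²⟩ separately, then (Δx)² = ⟨x²⟩ − ⟨x⟩².
With sin²θ = (1 − cos2θ)/2 on 0 ≤ x ≤ L: ∫sin²(nπx/L) dx = L/2, ∫x·sin²(nπx/L) dx = L²/4, ∫x²·sin²(nπx/L) dx = L³·(1/6 − 1/(4n²π²)); higher powers xᵏ the same way, integrating xᵏ·cos(2nπx/L) by parts.
⟨x⟩ = 3.8300 and ⟨x²⟩ = 19.228.
(Δx)² = 19.228 − (3.8300)² = 4.5594.

4.559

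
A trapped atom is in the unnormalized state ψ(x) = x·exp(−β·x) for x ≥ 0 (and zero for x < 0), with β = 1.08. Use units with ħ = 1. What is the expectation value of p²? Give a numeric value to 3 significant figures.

1.17

p² ψ = −ħ² d²ψ/dx²; ⟨p²⟩ = −ħ² ∫ ψ*·ψ'' dx / ∫|ψ|² dx.
Differentiate x·exp(−β·x) with the product rule; every integrand then reduces to terms xʲ·e^(−2βx) on [0, ∞), with ∫₀^∞ xʲ·e^(−2βx) dx = j!/(2β)^(j+1).
State is unnormalized: ∫|ψ|² dx = 0.19846, and ∫ψ*·(−ħ² ψ'') dx = 0.23148, so ⟨p²⟩ = 0.23148 / 0.19846.
⟨p²⟩ = 1.1664.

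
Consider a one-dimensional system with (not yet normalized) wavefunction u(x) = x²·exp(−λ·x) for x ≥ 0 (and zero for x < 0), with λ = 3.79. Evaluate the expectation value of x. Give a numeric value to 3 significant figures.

⟨x⟩ = ∫ x·|u|² dx / ∫|u|² dx (integrals over the domain).
Every integrand reduces to terms xʲ·e^(−2λx) on [0, ∞); use ∫₀^∞ xʲ·e^(−2λx) dx = j!/(2λ)^(j+1).
State is unnormalized: ∫|u|² dx = 0.00095910, and ∫u*·x·u dx = 0.00063265, so ⟨x⟩ = 0.00063265 / 0.00095910.
⟨x⟩ = 0.65963.

0.660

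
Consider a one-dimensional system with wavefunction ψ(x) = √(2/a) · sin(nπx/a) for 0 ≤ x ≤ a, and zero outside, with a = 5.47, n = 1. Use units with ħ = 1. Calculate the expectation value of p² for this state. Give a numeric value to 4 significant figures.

0.3299

p² ψ = −ħ² d²ψ/dx²; ⟨p²⟩ = −ħ² ∫ ψ*·ψ'' dx.
d/dx sin(nπx/a) = (nπ/a)·cos(nπx/a) and d²/dx² sin(nπx/a) = −(nπ/a)²·sin(nπx/a); on 0 ≤ x ≤ a, ∫sin²(nπx/a) dx = a/2 and ∫sin(nπx/a)·cos(nπx/a) dx = 0.
⟨p²⟩ = 0.32986.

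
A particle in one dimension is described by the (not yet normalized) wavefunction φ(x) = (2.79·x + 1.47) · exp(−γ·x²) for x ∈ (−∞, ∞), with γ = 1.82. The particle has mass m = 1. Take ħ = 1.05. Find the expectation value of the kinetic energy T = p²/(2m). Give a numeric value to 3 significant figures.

T = −(ħ²/2m) d²/dx², so ⟨T⟩ = −(ħ²/2m) ∫ φ*·φ'' dx / ∫|φ|² dx; with m = 1.
Expand each integrand as polynomial × e^(−2γx²) and use ∫x^(2j)·e^(−2γx²) dx = (2j−1)!!/(4γ)^j · √(π/(2γ)), odd powers → 0; here √(π/(2γ)) = 0.92902. Differentiate with the product rule, d/dx e^(−γx²) = −2γx·e^(−γx²).
State is unnormalized: ∫|φ|² dx = 3.0009, and ∫φ*·(−ħ²/2m · φ'') dx = 5.0039, so ⟨T⟩ = 5.0039 / 3.0009.
⟨T⟩ = 1.6675.

1.67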